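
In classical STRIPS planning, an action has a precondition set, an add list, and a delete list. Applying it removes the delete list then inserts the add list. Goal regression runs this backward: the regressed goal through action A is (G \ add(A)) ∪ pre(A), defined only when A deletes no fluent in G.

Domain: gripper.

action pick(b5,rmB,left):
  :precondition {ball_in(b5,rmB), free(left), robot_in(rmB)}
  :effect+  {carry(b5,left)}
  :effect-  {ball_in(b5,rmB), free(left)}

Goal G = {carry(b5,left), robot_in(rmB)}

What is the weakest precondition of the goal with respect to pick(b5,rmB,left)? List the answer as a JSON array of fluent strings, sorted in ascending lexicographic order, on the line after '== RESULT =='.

Regress:
  G ∩ del = {}  (empty — regression defined)
  G \ add = {carry(b5,left), robot_in(rmB)} \ {carry(b5,left)} = {robot_in(rmB)}
  ∪ pre   = {robot_in(rmB)} ∪ {ball_in(b5,rmB), free(left), robot_in(rmB)}
          = {ball_in(b5,rmB), free(left), robot_in(rmB)}

== RESULT ==
["ball_in(b5,rmB)", "free(left)", "robot_in(rmB)"]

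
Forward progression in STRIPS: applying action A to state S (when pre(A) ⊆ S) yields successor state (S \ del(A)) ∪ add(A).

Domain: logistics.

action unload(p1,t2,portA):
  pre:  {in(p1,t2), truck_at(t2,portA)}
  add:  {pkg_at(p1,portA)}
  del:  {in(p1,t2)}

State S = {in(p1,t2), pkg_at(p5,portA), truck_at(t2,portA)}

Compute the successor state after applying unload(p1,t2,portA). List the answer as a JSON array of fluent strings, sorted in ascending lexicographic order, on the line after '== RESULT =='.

Compute (S \ del) ∪ add:
  pre ⊆ S: {in(p1,t2), truck_at(t2,portA)} ⊆ S  — applicable
  S \ del = {pkg_at(p5,portA), truck_at(t2,portA)}
  ∪ add   = {pkg_at(p1,portA), pkg_at(p5,portA), truck_at(t2,portA)}

== RESULT ==
["pkg_at(p1,portA)", "pkg_at(p5,portA)", "truck_at(t2,portA)"]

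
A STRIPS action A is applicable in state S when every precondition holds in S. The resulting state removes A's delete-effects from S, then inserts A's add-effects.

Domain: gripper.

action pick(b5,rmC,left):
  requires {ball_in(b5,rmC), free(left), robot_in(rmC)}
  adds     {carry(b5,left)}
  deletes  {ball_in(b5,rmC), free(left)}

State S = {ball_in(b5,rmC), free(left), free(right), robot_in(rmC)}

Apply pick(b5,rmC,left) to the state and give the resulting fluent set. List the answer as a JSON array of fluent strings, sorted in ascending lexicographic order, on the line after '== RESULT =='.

Compute (S \ del) ∪ add:
  pre ⊆ S: {ball_in(b5,rmC), free(left), robot_in(rmC)} ⊆ S  — applicable
  S \ del = {free(right), robot_in(rmC)}
  ∪ add   = {carry(b5,left), free(right), robot_in(rmC)}

== RESULT ==
["carry(b5,left)", "free(right)", "robot_in(rmC)"]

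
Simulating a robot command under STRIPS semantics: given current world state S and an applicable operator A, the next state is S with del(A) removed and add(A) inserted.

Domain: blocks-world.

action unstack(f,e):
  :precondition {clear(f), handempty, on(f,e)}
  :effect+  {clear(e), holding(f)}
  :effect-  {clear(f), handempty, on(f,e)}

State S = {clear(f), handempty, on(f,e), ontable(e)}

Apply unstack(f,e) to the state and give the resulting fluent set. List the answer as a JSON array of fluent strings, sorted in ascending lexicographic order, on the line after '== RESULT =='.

Progress:
  pre ⊆ S: {clear(f), handempty, on(f,e)} ⊆ S  — applicable
  S \ del = {ontable(e)}
  ∪ add   = {clear(e), holding(f), ontable(e)}

== RESULT ==
["clear(e)", "holding(f)", "ontable(e)"]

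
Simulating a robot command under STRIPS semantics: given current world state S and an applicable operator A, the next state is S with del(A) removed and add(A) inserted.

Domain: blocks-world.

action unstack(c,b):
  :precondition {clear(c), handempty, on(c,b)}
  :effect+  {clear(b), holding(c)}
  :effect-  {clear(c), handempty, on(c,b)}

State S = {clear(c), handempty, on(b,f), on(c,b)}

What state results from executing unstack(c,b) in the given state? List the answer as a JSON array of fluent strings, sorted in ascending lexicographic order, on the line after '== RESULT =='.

Progress:
  pre ⊆ S: {clear(c), handempty, on(c,b)} ⊆ S  — applicable
  S \ del = {on(b,f)}
  ∪ add   = {clear(b), holding(c), on(b,f)}

== RESULT ==
["clear(b)", "holding(c)", "on(b,f)"]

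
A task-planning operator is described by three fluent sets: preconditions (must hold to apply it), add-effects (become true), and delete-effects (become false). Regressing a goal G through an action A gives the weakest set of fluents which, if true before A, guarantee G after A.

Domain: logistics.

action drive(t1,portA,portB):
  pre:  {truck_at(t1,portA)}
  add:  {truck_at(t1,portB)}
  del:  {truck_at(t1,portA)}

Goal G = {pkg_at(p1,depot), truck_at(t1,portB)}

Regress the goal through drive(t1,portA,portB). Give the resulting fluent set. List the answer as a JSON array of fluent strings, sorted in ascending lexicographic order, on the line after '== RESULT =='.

Regress:
  G ∩ del = {}  (empty — regression defined)
  G \ add = {pkg_at(p1,depot), truck_at(t1,portB)} \ {truck_at(t1,portB)} = {pkg_at(p1,depot)}
  ∪ pre   = {pkg_at(p1,depot)} ∪ {truck_at(t1,portA)}
          = {pkg_at(p1,depot), truck_at(t1,portA)}

== RESULT ==
["pkg_at(p1,depot)", "truck_at(t1,portA)"]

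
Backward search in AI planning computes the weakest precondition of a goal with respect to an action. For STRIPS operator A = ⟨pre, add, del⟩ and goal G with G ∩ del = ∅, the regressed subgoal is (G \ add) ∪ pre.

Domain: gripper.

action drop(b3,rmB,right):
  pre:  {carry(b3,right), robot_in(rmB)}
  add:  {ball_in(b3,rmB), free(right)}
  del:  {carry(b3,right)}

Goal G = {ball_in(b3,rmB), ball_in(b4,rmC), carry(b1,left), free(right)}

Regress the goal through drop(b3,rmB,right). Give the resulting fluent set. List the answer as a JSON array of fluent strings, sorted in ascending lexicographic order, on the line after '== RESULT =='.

Compute (G \ add) ∪ pre:
  G ∩ del = {}  (empty — regression defined)
  G \ add = {ball_in(b3,rmB), ball_in(b4,rmC), carry(b1,left), free(right)} \ {ball_in(b3,rmB), free(right)} = {ball_in(b4,rmC), carry(b1,left)}
  ∪ pre   = {ball_in(b4,rmC), carry(b1,left)} ∪ {carry(b3,right), robot_in(rmB)}
          = {ball_in(b4,rmC), carry(b1,left), carry(b3,right), robot_in(rmB)}

== RESULT ==
["ball_in(b4,rmC)", "carry(b1,left)", "carry(b3,right)", "robot_in(rmB)"]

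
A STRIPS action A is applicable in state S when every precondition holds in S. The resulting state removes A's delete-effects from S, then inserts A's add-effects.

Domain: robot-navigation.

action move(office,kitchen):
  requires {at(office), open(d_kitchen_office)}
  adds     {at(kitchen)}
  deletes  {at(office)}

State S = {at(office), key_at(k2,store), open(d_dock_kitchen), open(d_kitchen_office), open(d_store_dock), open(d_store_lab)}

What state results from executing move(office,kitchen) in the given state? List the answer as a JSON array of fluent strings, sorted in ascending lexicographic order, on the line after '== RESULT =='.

Progress:
  pre ⊆ S: {at(office), open(d_kitchen_office)} ⊆ S  — applicable
  S \ del = {key_at(k2,store), open(d_dock_kitchen), open(d_kitchen_office), open(d_store_dock), open(d_store_lab)}
  ∪ add   = {at(kitchen), key_at(k2,store), open(d_dock_kitchen), open(d_kitchen_office), open(d_store_dock), open(d_store_lab)}

== RESULT ==
["at(kitchen)", "key_at(k2,store)", "open(d_dock_kitchen)", "open(d_kitchen_office)", "open(d_store_dock)", "open(d_store_lab)"]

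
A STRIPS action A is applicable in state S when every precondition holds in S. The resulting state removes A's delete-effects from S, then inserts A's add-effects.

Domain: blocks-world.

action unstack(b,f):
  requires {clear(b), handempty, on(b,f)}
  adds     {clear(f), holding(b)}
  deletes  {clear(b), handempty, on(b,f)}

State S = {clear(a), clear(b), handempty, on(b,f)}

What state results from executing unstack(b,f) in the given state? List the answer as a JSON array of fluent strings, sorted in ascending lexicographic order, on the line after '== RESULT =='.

Progress:
  pre ⊆ S: {clear(b), handempty, on(b,f)} ⊆ S  — applicable
  S \ del = {clear(a)}
  ∪ add   = {clear(a), clear(f), holding(b)}

== RESULT ==
["clear(a)", "clear(f)", "holding(b)"]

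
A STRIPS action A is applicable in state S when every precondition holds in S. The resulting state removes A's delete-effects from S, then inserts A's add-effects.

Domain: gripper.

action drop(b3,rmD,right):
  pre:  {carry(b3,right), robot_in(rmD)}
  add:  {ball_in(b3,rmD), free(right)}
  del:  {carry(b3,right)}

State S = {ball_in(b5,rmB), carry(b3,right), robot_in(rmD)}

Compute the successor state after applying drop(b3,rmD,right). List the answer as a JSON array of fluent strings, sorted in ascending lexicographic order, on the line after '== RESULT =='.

Progress:
  pre ⊆ S: {carry(b3,right), robot_in(rmD)} ⊆ S  — applicable
  S \ del = {ball_in(b5,rmB), robot_in(rmD)}
  ∪ add   = {ball_in(b3,rmD), ball_in(b5,rmB), free(right), robot_in(rmD)}

== RESULT ==
["ball_in(b3,rmD)", "ball_in(b5,rmB)", "free(right)", "robot_in(rmD)"]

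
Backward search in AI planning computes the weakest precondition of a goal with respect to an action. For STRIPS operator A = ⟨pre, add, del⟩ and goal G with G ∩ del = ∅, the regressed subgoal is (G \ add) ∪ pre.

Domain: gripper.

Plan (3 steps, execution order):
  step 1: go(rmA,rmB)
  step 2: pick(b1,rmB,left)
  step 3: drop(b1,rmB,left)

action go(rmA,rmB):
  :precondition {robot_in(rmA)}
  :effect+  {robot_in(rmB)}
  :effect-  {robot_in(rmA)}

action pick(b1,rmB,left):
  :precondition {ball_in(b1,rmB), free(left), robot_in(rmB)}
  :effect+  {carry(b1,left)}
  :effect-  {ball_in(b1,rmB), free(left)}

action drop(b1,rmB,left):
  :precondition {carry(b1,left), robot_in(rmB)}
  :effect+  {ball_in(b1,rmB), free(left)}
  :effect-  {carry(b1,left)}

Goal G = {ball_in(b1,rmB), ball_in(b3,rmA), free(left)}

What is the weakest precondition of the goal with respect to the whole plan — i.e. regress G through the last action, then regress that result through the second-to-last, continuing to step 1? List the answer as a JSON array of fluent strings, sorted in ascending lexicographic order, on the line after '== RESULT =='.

Work backward from the goal:
  through step 3 (drop(b1,rmB,left)): drop {ball_in(b1,rmB), free(left)}, keep {ball_in(b3,rmA)}, require {carry(b1,left), robot_in(rmB)}
    → {ball_in(b3,rmA), carry(b1,left), robot_in(rmB)}
  through step 2 (pick(b1,rmB,left)): drop {carry(b1,left)}, keep {ball_in(b3,rmA), robot_in(rmB)}, require {ball_in(b1,rmB), free(left), robot_in(rmB)}
    → {ball_in(b1,rmB), ball_in(b3,rmA), free(left), robot_in(rmB)}
  through step 1 (go(rmA,rmB)): drop {robot_in(rmB)}, keep {ball_in(b1,rmB), ball_in(b3,rmA), free(left)}, require {robot_in(rmA)}
    → {ball_in(b1,rmB), ball_in(b3,rmA), free(left), robot_in(rmA)}

== RESULT ==
["ball_in(b1,rmB)", "ball_in(b3,rmA)", "free(left)", "robot_in(rmA)"]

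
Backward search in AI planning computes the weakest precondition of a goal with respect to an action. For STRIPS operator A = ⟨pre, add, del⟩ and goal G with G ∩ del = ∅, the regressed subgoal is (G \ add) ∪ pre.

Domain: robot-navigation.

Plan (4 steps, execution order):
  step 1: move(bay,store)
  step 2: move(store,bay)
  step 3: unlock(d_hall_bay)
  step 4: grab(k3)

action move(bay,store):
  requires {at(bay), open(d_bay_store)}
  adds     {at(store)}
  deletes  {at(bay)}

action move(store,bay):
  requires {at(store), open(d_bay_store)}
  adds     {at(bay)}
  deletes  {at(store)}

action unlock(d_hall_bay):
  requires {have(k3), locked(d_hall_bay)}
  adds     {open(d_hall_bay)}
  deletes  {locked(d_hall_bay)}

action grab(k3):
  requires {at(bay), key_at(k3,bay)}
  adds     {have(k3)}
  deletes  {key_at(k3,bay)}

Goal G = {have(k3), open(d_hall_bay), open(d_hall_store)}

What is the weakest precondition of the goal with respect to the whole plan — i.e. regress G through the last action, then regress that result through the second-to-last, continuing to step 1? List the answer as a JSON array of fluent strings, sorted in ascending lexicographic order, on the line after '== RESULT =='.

Work backward from the goal:
  through step 4 (grab(k3)): drop {have(k3)}, keep {open(d_hall_bay), open(d_hall_store)}, require {at(bay), key_at(k3,bay)}
    → {at(bay), key_at(k3,bay), open(d_hall_bay), open(d_hall_store)}
  through step 3 (unlock(d_hall_bay)): drop {open(d_hall_bay)}, keep {at(bay), key_at(k3,bay), open(d_hall_store)}, require {have(k3), locked(d_hall_bay)}
    → {at(bay), have(k3), key_at(k3,bay), locked(d_hall_bay), open(d_hall_store)}
  through step 2 (move(store,bay)): drop {at(bay)}, keep {have(k3), key_at(k3,bay), locked(d_hall_bay), open(d_hall_store)}, require {at(store), open(d_bay_store)}
    → {at(store), have(k3), key_at(k3,bay), locked(d_hall_bay), open(d_bay_store), open(d_hall_store)}
  through step 1 (move(bay,store)): drop {at(store)}, keep {have(k3), key_at(k3,bay), locked(d_hall_bay), open(d_bay_store), open(d_hall_store)}, require {at(bay), open(d_bay_store)}
    → {at(bay), have(k3), key_at(k3,bay), locked(d_hall_bay), open(d_bay_store), open(d_hall_store)}

== RESULT ==
["at(bay)", "have(k3)", "key_at(k3,bay)", "locked(d_hall_bay)", "open(d_bay_store)", "open(d_hall_store)"]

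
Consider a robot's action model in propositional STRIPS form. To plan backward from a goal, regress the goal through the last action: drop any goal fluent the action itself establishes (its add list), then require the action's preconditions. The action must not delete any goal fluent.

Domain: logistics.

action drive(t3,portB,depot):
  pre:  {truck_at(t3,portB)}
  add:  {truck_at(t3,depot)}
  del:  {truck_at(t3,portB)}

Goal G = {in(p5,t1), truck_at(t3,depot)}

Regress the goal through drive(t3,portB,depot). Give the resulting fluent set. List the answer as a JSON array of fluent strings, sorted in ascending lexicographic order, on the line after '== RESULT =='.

Regress:
  G ∩ del = {}  (empty — regression defined)
  G \ add = {in(p5,t1), truck_at(t3,depot)} \ {truck_at(t3,depot)} = {in(p5,t1)}
  ∪ pre   = {in(p5,t1)} ∪ {truck_at(t3,portB)}
          = {in(p5,t1), truck_at(t3,portB)}

== RESULT ==
["in(p5,t1)", "truck_at(t3,portB)"]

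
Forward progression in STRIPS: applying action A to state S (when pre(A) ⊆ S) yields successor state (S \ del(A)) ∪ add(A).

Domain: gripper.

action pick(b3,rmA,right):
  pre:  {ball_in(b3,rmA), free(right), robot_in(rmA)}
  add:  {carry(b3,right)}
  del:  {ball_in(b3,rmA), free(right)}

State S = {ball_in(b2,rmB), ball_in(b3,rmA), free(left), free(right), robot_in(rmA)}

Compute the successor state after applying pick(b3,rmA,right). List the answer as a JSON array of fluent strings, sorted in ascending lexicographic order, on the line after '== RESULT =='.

Progress:
  pre ⊆ S: {ball_in(b3,rmA), free(right), robot_in(rmA)} ⊆ S  — applicable
  S \ del = {ball_in(b2,rmB), free(left), robot_in(rmA)}
  ∪ add   = {ball_in(b2,rmB), carry(b3,right), free(left), robot_in(rmA)}

== RESULT ==
["ball_in(b2,rmB)", "carry(b3,right)", "free(left)", "robot_in(rmA)"]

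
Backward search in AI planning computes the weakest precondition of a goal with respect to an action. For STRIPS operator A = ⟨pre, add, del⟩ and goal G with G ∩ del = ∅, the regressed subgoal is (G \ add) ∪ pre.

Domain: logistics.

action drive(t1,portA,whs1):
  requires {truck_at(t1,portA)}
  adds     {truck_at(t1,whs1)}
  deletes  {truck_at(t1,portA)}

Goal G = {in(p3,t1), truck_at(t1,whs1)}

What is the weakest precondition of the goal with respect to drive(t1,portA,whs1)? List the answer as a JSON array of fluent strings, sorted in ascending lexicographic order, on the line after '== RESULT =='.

Compute (G \ add) ∪ pre:
  G ∩ del = {}  (empty — regression defined)
  G \ add = {in(p3,t1), truck_at(t1,whs1)} \ {truck_at(t1,whs1)} = {in(p3,t1)}
  ∪ pre   = {in(p3,t1)} ∪ {truck_at(t1,portA)}
          = {in(p3,t1), truck_at(t1,portA)}

== RESULT ==
["in(p3,t1)", "truck_at(t1,portA)"]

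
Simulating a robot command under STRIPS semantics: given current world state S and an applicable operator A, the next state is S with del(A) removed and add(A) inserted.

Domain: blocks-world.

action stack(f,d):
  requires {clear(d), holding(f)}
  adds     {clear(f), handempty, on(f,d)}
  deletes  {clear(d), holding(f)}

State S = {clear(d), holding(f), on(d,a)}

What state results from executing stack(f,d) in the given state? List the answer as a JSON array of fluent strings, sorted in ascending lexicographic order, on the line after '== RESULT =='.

Progress:
  pre ⊆ S: {clear(d), holding(f)} ⊆ S  — applicable
  S \ del = {on(d,a)}
  ∪ add   = {clear(f), handempty, on(d,a), on(f,d)}

== RESULT ==
["clear(f)", "handempty", "on(d,a)", "on(f,d)"]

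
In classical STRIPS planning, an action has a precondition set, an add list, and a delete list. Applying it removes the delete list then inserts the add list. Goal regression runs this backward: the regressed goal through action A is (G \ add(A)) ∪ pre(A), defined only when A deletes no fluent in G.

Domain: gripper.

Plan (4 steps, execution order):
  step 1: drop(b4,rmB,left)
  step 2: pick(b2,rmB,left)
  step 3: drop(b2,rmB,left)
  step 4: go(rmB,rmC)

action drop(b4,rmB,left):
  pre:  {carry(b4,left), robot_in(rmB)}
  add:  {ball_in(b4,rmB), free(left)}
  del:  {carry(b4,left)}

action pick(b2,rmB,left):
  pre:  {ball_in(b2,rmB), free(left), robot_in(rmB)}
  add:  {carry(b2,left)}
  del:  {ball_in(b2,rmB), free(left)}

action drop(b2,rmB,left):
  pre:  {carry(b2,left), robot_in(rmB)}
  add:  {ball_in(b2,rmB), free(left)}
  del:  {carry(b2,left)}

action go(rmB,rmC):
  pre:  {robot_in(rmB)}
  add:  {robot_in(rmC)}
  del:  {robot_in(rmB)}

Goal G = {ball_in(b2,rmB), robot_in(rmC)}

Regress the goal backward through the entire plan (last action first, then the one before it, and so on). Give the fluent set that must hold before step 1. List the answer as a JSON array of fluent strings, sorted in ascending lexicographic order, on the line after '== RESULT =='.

Regress step by step:
  through step 4 (go(rmB,rmC)): drop {robot_in(rmC)}, keep {ball_in(b2,rmB)}, require {robot_in(rmB)}
    → {ball_in(b2,rmB), robot_in(rmB)}
  through step 3 (drop(b2,rmB,left)): drop {ball_in(b2,rmB)}, keep {robot_in(rmB)}, require {carry(b2,left), robot_in(rmB)}
    → {carry(b2,left), robot_in(rmB)}
  through step 2 (pick(b2,rmB,left)): drop {carry(b2,left)}, keep {robot_in(rmB)}, require {ball_in(b2,rmB), free(left), robot_in(rmB)}
    → {ball_in(b2,rmB), free(left), robot_in(rmB)}
  through step 1 (drop(b4,rmB,left)): drop {free(left)}, keep {ball_in(b2,rmB), robot_in(rmB)}, require {carry(b4,left), robot_in(rmB)}
    → {ball_in(b2,rmB), carry(b4,left), robot_in(rmB)}

== RESULT ==
["ball_in(b2,rmB)", "carry(b4,left)", "robot_in(rmB)"]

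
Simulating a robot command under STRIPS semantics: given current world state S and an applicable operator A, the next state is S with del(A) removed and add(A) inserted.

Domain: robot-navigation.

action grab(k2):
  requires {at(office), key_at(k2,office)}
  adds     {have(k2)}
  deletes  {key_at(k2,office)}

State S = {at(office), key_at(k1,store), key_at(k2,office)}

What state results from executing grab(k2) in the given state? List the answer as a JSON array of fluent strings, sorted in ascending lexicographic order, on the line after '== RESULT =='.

Progress:
  pre ⊆ S: {at(office), key_at(k2,office)} ⊆ S  — applicable
  S \ del = {at(office), key_at(k1,store)}
  ∪ add   = {at(office), have(k2), key_at(k1,store)}

== RESULT ==
["at(office)", "have(k2)", "key_at(k1,store)"]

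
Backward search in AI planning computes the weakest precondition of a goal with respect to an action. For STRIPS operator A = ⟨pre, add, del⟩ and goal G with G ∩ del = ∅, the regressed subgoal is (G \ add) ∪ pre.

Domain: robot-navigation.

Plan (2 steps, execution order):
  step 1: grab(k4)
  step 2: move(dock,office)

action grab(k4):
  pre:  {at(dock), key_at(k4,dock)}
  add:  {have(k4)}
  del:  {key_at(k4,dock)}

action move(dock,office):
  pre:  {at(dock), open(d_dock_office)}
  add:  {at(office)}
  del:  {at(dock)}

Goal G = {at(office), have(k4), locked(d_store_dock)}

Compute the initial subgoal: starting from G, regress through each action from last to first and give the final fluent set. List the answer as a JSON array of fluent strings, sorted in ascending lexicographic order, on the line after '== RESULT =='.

Regress step by step:
  through step 2 (move(dock,office)): drop {at(office)}, keep {have(k4), locked(d_store_dock)}, require {at(dock), open(d_dock_office)}
    → {at(dock), have(k4), locked(d_store_dock), open(d_dock_office)}
  through step 1 (grab(k4)): drop {have(k4)}, keep {at(dock), locked(d_store_dock), open(d_dock_office)}, require {at(dock), key_at(k4,dock)}
    → {at(dock), key_at(k4,dock), locked(d_store_dock), open(d_dock_office)}

== RESULT ==
["at(dock)", "key_at(k4,dock)", "locked(d_store_dock)", "open(d_dock_office)"]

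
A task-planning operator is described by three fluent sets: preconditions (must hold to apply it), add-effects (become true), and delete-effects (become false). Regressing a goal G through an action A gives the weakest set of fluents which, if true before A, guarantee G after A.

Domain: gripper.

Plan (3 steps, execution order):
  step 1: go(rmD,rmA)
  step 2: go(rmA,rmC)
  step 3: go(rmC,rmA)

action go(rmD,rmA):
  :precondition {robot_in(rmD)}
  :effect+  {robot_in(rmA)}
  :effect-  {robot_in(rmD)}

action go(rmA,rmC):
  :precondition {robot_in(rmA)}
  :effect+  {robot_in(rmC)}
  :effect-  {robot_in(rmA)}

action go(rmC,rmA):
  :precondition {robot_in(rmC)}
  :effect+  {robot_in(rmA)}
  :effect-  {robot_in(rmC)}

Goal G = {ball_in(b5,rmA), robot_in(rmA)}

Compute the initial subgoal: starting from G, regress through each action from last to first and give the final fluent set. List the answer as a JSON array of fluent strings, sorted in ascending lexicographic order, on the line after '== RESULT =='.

Work backward from the goal:
  through step 3 (go(rmC,rmA)): drop {robot_in(rmA)}, keep {ball_in(b5,rmA)}, require {robot_in(rmC)}
    → {ball_in(b5,rmA), robot_in(rmC)}
  through step 2 (go(rmA,rmC)): drop {robot_in(rmC)}, keep {ball_in(b5,rmA)}, require {robot_in(rmA)}
    → {ball_in(b5,rmA), robot_in(rmA)}
  through step 1 (go(rmD,rmA)): drop {robot_in(rmA)}, keep {ball_in(b5,rmA)}, require {robot_in(rmD)}
    → {ball_in(b5,rmA), robot_in(rmD)}

== RESULT ==
["ball_in(b5,rmA)", "robot_in(rmD)"]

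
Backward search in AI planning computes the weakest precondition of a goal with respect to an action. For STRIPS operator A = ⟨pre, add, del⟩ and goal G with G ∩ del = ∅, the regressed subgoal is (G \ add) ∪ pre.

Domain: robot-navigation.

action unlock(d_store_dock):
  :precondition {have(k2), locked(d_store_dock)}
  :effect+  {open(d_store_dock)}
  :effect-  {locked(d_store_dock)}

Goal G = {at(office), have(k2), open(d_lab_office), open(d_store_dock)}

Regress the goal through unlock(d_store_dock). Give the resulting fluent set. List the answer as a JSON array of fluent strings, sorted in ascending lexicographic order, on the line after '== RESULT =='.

Compute (G \ add) ∪ pre:
  G ∩ del = {}  (empty — regression defined)
  G \ add = {at(office), have(k2), open(d_lab_office), open(d_store_dock)} \ {open(d_store_dock)} = {at(office), have(k2), open(d_lab_office)}
  ∪ pre   = {at(office), have(k2), open(d_lab_office)} ∪ {have(k2), locked(d_store_dock)}
          = {at(office), have(k2), locked(d_store_dock), open(d_lab_office)}

== RESULT ==
["at(office)", "have(k2)", "locked(d_store_dock)", "open(d_lab_office)"]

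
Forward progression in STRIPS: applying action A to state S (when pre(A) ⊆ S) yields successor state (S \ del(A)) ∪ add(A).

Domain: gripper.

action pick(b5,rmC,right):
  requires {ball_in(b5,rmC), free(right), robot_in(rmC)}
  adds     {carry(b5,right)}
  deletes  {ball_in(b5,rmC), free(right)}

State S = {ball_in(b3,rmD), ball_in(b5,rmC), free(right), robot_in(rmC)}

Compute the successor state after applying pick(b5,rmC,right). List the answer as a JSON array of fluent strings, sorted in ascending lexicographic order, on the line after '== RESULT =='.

Compute (S \ del) ∪ add:
  pre ⊆ S: {ball_in(b5,rmC), free(right), robot_in(rmC)} ⊆ S  — applicable
  S \ del = {ball_in(b3,rmD), robot_in(rmC)}
  ∪ add   = {ball_in(b3,rmD), carry(b5,right), robot_in(rmC)}

== RESULT ==
["ball_in(b3,rmD)", "carry(b5,right)", "robot_in(rmC)"]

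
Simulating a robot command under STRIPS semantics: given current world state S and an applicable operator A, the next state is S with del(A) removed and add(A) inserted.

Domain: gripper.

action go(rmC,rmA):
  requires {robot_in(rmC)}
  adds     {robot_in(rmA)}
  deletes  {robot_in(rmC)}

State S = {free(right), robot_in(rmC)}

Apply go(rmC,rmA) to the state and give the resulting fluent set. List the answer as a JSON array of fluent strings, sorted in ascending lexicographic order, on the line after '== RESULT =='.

Progress:
  pre ⊆ S: {robot_in(rmC)} ⊆ S  — applicable
  S \ del = {free(right)}
  ∪ add   = {free(right), robot_in(rmA)}

== RESULT ==
["free(right)", "robot_in(rmA)"]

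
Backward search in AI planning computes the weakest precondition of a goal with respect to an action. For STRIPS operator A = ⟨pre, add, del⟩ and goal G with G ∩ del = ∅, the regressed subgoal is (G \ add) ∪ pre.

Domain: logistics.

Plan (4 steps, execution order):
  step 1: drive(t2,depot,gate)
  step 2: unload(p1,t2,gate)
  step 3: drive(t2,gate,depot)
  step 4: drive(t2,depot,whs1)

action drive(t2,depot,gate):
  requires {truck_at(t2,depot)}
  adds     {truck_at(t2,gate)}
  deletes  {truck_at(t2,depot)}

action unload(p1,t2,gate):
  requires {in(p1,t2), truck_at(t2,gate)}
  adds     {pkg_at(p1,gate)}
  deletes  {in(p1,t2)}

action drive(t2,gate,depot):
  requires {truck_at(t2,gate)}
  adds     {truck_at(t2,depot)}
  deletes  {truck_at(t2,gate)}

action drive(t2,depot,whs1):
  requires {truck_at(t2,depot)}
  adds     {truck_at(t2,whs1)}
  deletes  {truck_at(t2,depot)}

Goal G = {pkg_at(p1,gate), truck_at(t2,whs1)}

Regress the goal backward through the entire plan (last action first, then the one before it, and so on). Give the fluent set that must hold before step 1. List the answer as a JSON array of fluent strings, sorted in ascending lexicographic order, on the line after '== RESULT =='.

Regress step by step:
  through step 4 (drive(t2,depot,whs1)): drop {truck_at(t2,whs1)}, keep {pkg_at(p1,gate)}, require {truck_at(t2,depot)}
    → {pkg_at(p1,gate), truck_at(t2,depot)}
  through step 3 (drive(t2,gate,depot)): drop {truck_at(t2,depot)}, keep {pkg_at(p1,gate)}, require {truck_at(t2,gate)}
    → {pkg_at(p1,gate), truck_at(t2,gate)}
  through step 2 (unload(p1,t2,gate)): drop {pkg_at(p1,gate)}, keep {truck_at(t2,gate)}, require {in(p1,t2), truck_at(t2,gate)}
    → {in(p1,t2), truck_at(t2,gate)}
  through step 1 (drive(t2,depot,gate)): drop {truck_at(t2,gate)}, keep {in(p1,t2)}, require {truck_at(t2,depot)}
    → {in(p1,t2), truck_at(t2,depot)}

== RESULT ==
["in(p1,t2)", "truck_at(t2,depot)"]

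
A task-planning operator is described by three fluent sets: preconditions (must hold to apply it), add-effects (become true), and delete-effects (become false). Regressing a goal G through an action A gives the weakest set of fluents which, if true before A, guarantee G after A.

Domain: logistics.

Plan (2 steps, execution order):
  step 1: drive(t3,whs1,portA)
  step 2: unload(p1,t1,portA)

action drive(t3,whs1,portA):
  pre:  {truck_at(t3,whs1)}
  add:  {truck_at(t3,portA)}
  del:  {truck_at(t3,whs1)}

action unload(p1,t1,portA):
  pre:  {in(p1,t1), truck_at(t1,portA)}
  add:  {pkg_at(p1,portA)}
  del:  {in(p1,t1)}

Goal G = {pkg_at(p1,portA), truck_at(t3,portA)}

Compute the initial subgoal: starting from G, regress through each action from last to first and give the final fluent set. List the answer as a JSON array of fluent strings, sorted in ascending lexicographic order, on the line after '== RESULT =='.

Regress step by step:
  through step 2 (unload(p1,t1,portA)): drop {pkg_at(p1,portA)}, keep {truck_at(t3,portA)}, require {in(p1,t1), truck_at(t1,portA)}
    → {in(p1,t1), truck_at(t1,portA), truck_at(t3,portA)}
  through step 1 (drive(t3,whs1,portA)): drop {truck_at(t3,portA)}, keep {in(p1,t1), truck_at(t1,portA)}, require {truck_at(t3,whs1)}
    → {in(p1,t1), truck_at(t1,portA), truck_at(t3,whs1)}

== RESULT ==
["in(p1,t1)", "truck_at(t1,portA)", "truck_at(t3,whs1)"]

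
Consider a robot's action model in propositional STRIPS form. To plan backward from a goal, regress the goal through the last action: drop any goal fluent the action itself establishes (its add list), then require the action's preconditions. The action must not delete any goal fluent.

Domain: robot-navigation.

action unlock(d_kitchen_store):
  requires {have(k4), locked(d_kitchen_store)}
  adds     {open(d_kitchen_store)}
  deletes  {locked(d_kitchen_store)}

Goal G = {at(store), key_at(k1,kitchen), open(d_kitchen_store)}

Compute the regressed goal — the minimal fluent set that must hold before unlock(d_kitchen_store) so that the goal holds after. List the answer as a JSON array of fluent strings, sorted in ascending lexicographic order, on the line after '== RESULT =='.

Compute (G \ add) ∪ pre:
  G ∩ del = {}  (empty — regression defined)
  G \ add = {at(store), key_at(k1,kitchen), open(d_kitchen_store)} \ {open(d_kitchen_store)} = {at(store), key_at(k1,kitchen)}
  ∪ pre   = {at(store), key_at(k1,kitchen)} ∪ {have(k4), locked(d_kitchen_store)}
          = {at(store), have(k4), key_at(k1,kitchen), locked(d_kitchen_store)}

== RESULT ==
["at(store)", "have(k4)", "key_at(k1,kitchen)", "locked(d_kitchen_store)"]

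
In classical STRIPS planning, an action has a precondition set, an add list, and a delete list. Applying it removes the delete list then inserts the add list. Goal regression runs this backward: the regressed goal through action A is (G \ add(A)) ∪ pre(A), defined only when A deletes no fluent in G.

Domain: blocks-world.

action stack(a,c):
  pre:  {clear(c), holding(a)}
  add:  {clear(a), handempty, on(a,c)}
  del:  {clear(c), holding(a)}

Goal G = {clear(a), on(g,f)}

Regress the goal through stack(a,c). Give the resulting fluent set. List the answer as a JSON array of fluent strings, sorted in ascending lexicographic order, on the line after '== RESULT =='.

Regress:
  G ∩ del = {}  (empty — regression defined)
  G \ add = {clear(a), on(g,f)} \ {clear(a), handempty, on(a,c)} = {on(g,f)}
  ∪ pre   = {on(g,f)} ∪ {clear(c), holding(a)}
          = {clear(c), holding(a), on(g,f)}

== RESULT ==
["clear(c)", "holding(a)", "on(g,f)"]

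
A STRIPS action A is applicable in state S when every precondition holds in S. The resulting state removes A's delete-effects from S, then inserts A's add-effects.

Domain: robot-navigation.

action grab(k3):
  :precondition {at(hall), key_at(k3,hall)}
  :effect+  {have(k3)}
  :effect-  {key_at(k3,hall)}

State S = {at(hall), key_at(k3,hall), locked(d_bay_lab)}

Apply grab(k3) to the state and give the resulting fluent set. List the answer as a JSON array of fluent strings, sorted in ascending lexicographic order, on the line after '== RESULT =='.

Progress:
  pre ⊆ S: {at(hall), key_at(k3,hall)} ⊆ S  — applicable
  S \ del = {at(hall), locked(d_bay_lab)}
  ∪ add   = {at(hall), have(k3), locked(d_bay_lab)}

== RESULT ==
["at(hall)", "have(k3)", "locked(d_bay_lab)"]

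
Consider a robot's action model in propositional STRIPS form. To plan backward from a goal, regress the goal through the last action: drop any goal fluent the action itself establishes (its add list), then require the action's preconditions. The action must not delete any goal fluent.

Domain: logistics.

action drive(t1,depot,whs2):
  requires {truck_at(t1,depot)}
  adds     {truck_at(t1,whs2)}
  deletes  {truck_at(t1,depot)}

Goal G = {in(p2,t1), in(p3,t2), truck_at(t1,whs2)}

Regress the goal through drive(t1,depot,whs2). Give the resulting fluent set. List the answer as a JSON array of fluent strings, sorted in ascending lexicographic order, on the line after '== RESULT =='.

Regress:
  G ∩ del = {}  (empty — regression defined)
  G \ add = {in(p2,t1), in(p3,t2), truck_at(t1,whs2)} \ {truck_at(t1,whs2)} = {in(p2,t1), in(p3,t2)}
  ∪ pre   = {in(p2,t1), in(p3,t2)} ∪ {truck_at(t1,depot)}
          = {in(p2,t1), in(p3,t2), truck_at(t1,depot)}

== RESULT ==
["in(p2,t1)", "in(p3,t2)", "truck_at(t1,depot)"]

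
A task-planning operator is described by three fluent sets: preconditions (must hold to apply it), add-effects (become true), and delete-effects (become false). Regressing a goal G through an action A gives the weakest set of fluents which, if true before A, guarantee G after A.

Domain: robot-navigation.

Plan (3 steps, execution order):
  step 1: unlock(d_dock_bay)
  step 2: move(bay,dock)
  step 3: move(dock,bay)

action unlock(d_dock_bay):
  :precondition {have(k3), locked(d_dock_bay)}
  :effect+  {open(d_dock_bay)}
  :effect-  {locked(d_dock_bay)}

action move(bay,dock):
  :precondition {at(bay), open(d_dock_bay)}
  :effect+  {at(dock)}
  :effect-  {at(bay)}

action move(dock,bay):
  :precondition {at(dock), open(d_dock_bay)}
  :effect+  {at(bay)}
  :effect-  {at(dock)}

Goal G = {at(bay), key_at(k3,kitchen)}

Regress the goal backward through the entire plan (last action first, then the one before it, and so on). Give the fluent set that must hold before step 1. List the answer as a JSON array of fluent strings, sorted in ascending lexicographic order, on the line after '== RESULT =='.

Work backward from the goal:
  through step 3 (move(dock,bay)): drop {at(bay)}, keep {key_at(k3,kitchen)}, require {at(dock), open(d_dock_bay)}
    → {at(dock), key_at(k3,kitchen), open(d_dock_bay)}
  through step 2 (move(bay,dock)): drop {at(dock)}, keep {key_at(k3,kitchen), open(d_dock_bay)}, require {at(bay), open(d_dock_bay)}
    → {at(bay), key_at(k3,kitchen), open(d_dock_bay)}
  through step 1 (unlock(d_dock_bay)): drop {open(d_dock_bay)}, keep {at(bay), key_at(k3,kitchen)}, require {have(k3), locked(d_dock_bay)}
    → {at(bay), have(k3), key_at(k3,kitchen), locked(d_dock_bay)}

== RESULT ==
["at(bay)", "have(k3)", "key_at(k3,kitchen)", "locked(d_dock_bay)"]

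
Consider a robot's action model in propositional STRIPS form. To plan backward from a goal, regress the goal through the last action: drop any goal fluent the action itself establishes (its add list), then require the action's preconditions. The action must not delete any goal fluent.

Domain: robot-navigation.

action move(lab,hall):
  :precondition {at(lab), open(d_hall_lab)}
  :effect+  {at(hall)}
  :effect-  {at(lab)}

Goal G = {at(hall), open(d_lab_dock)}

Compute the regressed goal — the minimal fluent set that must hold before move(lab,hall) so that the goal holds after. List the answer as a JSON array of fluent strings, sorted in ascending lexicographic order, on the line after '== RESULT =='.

Regress:
  G ∩ del = {}  (empty — regression defined)
  G \ add = {at(hall), open(d_lab_dock)} \ {at(hall)} = {open(d_lab_dock)}
  ∪ pre   = {open(d_lab_dock)} ∪ {at(lab), open(d_hall_lab)}
          = {at(lab), open(d_hall_lab), open(d_lab_dock)}

== RESULT ==
["at(lab)", "open(d_hall_lab)", "open(d_lab_dock)"]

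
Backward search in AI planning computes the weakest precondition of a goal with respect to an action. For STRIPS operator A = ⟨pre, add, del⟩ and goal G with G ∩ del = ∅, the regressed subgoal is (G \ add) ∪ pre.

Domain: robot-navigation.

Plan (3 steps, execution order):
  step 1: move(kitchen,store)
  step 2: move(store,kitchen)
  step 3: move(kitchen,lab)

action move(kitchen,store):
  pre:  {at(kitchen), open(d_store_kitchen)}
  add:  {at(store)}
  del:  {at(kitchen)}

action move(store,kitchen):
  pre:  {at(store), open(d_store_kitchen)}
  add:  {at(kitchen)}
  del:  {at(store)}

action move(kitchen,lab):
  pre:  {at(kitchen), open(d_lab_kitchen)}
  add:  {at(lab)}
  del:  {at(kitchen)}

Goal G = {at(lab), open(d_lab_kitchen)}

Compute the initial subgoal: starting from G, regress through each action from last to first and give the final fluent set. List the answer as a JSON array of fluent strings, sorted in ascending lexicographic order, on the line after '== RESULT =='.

Work backward from the goal:
  through step 3 (move(kitchen,lab)): drop {at(lab)}, keep {open(d_lab_kitchen)}, require {at(kitchen), open(d_lab_kitchen)}
    → {at(kitchen), open(d_lab_kitchen)}
  through step 2 (move(store,kitchen)): drop {at(kitchen)}, keep {open(d_lab_kitchen)}, require {at(store), open(d_store_kitchen)}
    → {at(store), open(d_lab_kitchen), open(d_store_kitchen)}
  through step 1 (move(kitchen,store)): drop {at(store)}, keep {open(d_lab_kitchen), open(d_store_kitchen)}, require {at(kitchen), open(d_store_kitchen)}
    → {at(kitchen), open(d_lab_kitchen), open(d_store_kitchen)}

== RESULT ==
["at(kitchen)", "open(d_lab_kitchen)", "open(d_store_kitchen)"]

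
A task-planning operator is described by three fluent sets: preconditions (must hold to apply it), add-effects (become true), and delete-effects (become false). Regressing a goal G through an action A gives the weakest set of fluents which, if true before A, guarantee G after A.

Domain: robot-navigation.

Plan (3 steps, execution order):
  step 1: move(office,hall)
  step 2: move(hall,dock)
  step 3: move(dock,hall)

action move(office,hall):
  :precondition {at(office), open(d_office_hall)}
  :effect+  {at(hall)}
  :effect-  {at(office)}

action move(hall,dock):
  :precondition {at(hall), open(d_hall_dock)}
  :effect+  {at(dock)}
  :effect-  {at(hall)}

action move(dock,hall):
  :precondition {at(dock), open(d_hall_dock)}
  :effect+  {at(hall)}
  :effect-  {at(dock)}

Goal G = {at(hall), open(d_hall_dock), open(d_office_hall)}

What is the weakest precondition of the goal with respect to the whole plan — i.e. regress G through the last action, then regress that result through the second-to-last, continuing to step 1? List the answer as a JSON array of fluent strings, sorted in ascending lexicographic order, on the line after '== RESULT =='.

Regress step by step:
  through step 3 (move(dock,hall)): drop {at(hall)}, keep {open(d_hall_dock), open(d_office_hall)}, require {at(dock), open(d_hall_dock)}
    → {at(dock), open(d_hall_dock), open(d_office_hall)}
  through step 2 (move(hall,dock)): drop {at(dock)}, keep {open(d_hall_dock), open(d_office_hall)}, require {at(hall), open(d_hall_dock)}
    → {at(hall), open(d_hall_dock), open(d_office_hall)}
  through step 1 (move(office,hall)): drop {at(hall)}, keep {open(d_hall_dock), open(d_office_hall)}, require {at(office), open(d_office_hall)}
    → {at(office), open(d_hall_dock), open(d_office_hall)}

== RESULT ==
["at(office)", "open(d_hall_dock)", "open(d_office_hall)"]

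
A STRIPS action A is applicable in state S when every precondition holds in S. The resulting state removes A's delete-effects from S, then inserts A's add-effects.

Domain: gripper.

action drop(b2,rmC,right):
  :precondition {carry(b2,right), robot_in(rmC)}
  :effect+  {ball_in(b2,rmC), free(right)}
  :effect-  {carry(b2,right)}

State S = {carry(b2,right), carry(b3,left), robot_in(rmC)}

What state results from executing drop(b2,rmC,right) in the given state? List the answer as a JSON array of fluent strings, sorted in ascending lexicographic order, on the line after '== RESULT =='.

Progress:
  pre ⊆ S: {carry(b2,right), robot_in(rmC)} ⊆ S  — applicable
  S \ del = {carry(b3,left), robot_in(rmC)}
  ∪ add   = {ball_in(b2,rmC), carry(b3,left), free(right), robot_in(rmC)}

== RESULT ==
["ball_in(b2,rmC)", "carry(b3,left)", "free(right)", "robot_in(rmC)"]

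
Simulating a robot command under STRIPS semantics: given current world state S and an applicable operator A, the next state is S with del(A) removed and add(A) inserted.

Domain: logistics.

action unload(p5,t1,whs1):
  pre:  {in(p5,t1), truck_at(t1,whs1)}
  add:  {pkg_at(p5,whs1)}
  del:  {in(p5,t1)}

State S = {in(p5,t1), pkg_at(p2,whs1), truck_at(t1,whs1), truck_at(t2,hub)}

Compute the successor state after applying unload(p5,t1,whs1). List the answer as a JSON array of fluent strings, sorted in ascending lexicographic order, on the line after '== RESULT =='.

Compute (S \ del) ∪ add:
  pre ⊆ S: {in(p5,t1), truck_at(t1,whs1)} ⊆ S  — applicable
  S \ del = {pkg_at(p2,whs1), truck_at(t1,whs1), truck_at(t2,hub)}
  ∪ add   = {pkg_at(p2,whs1), pkg_at(p5,whs1), truck_at(t1,whs1), truck_at(t2,hub)}

== RESULT ==
["pkg_at(p2,whs1)", "pkg_at(p5,whs1)", "truck_at(t1,whs1)", "truck_at(t2,hub)"]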